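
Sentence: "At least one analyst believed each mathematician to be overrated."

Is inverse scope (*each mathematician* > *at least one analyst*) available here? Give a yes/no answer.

The ECM infinitive is scope-transparent — *each mathematician* is free to raise above *at least one analyst*.
No island intervenes, so both surface and inverse scope are derivable.
So *each mathematician* > *at least one analyst* is among the available readings.

Yes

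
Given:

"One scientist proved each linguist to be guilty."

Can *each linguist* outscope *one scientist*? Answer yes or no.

*each linguist* is an ECM subject; ECM complements are not islands, and the embedded quantifier may take matrix scope.
Since no island is crossed, the inverse ordering is licensed alongside surface scope.

Yes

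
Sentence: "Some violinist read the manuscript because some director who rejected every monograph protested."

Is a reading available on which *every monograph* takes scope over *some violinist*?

*every monograph* occurs within the relative clause *who rejected every monograph*, which is itself inside the adjunct *because some director who rejected every monograph protested*.
Two island boundaries intervene — the relative clause and the adjunct. Either alone would block QR.
So *every monograph* cannot raise to a position above *some violinist*.

No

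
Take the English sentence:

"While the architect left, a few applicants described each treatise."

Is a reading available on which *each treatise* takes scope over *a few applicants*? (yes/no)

Neither queried DP is inside the adjunct, so the adjunct-island constraint does not apply.
QR within a single clause is free, so the lower quantifier may take scope over the higher one.

Yes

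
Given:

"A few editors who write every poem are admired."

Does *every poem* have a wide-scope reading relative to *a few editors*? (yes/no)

No

Structurally, *every poem* is inside the relative clause *who write every poem*.
Quantifiers inside a relative clause are trapped there; the RC boundary blocks QR.
The inverse ordering *every poem* > *a few editors* is therefore underivable.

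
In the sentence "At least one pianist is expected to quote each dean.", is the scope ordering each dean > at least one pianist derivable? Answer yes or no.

Yes

Raising constructions are monoclausal for scope purposes; *each dean* is not separated from *at least one pianist* by any island.
QR within a single clause is free, so the lower quantifier may take scope over the higher one.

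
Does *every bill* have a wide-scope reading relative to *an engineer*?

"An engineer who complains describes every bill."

Yes

The relative clause *who complains* modifies *an engineer*, but *every bill* is not inside that relative clause — it is an argument of the matrix verb.
Nothing blocks QR of the lower DP to a position above the higher one, so inverse scope is available.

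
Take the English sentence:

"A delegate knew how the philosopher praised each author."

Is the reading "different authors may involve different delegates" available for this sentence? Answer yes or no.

This is the *each author* > *a delegate* reading.
*each author* is embedded in the embedded question *how the philosopher praised each author*.
The wh-island constraint blocks QR out of an embedded interrogative.
So the wide-scope reading for *each author* is blocked.
(Only the surface reading survives: one fixed delegate with respect to all the relevant authors.)

No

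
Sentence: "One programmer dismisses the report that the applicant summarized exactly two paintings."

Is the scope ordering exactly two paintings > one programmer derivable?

*exactly two paintings* is embedded in the complex NP *the report that the applicant summarized exactly two paintings*.
Since the clause is the complement of a nominal head, the CNPC blocks scope extraction.
The inverse ordering *exactly two paintings* > *one programmer* is therefore underivable.

No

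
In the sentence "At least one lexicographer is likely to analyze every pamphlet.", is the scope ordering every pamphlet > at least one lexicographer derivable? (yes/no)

Yes

*every pamphlet* is the object of the infinitival complement of a raising predicate; raising infinitives are transparent for QR, so the two DPs are in effect clausemates.
No island intervenes, so both surface and inverse scope are derivable.
The sentence is scopally ambiguous between *at least one lexicographer* > *every pamphlet* and *every pamphlet* > *at least one lexicographer*.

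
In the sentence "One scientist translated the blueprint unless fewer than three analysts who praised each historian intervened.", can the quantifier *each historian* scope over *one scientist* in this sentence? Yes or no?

The target quantifier *each historian* is part of the relative clause *who praised each historian*, which is itself inside the adjunct *unless fewer than three analysts who praised each historian intervened*.
Two island boundaries intervene — the relative clause and the adjunct. Either alone would block QR.
So *each historian* cannot raise high enough to outscope *one scientist*; only the surface ordering *one scientist* > *each historian* is available.
(Only the surface reading survives: one fixed scientist with respect to all the relevant historians.)

No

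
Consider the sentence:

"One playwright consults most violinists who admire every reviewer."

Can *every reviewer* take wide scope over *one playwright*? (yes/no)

No

*every reviewer* occurs within the relative clause *who admire every reviewer* modifying *most violinists*.
Relative clauses block scope extraction: QR cannot target a position outside the modified NP.
Hence only narrow scope for *every reviewer* (under *one playwright*) survives.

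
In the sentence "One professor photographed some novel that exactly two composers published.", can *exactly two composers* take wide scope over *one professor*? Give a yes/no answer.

Structurally, *exactly two composers* is inside the relative clause *that exactly two composers published* modifying *some novel*.
QR out of a relative clause is ruled out by the relative-clause island constraint.
Hence only narrow scope for *exactly two composers* (under *one professor*) survives.

No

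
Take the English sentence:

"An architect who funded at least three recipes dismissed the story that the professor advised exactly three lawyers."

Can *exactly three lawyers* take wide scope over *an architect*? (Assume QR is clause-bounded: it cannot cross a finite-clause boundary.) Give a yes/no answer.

No

*exactly three lawyers* is embedded in the complex NP *the story that the professor advised exactly three lawyers*.
The complex NP is opaque for QR — the quantifier is frozen inside the noun's complement.
Hence only narrow scope for *exactly three lawyers* (under *an architect*) survives.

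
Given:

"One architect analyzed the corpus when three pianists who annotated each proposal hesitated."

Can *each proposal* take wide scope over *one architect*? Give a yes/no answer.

No

*each proposal* sits inside the relative clause *who annotated each proposal*, which is itself inside the adjunct *when three pianists who annotated each proposal hesitated*.
Even if one barrier were somehow void, the other would still block QR.
There is no licit LF on which *each proposal* c-commands *one architect*.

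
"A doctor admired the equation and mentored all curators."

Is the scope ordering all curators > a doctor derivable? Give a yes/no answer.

The DP *all curators* is contained in one conjunct of the coordinate structure (*mentored all curators*).
A quantifier cannot raise out of one conjunct of a coordination across the whole coordinate structure — the CSC applies to QR.
The inverse ordering *all curators* > *a doctor* is therefore underivable.
(Only the surface reading survives: one fixed doctor with respect to all the relevant curators.)

No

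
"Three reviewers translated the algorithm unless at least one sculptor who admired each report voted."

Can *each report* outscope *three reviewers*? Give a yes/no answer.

*each report* occurs within the relative clause *who admired each report*, which is itself inside the adjunct *unless at least one sculptor who admired each report voted*.
Even if one barrier were somehow void, the other would still block QR.
*each report* is confined to the island and cannot take scope over *three reviewers*.

No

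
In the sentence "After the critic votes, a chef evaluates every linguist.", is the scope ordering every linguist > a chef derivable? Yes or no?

Although there is an adjunct clause, *every linguist* is in the main clause, not inside the adjunct.
Since no island is crossed, the inverse ordering is licensed alongside surface scope.
The sentence is scopally ambiguous between *a chef* > *every linguist* and *every linguist* > *a chef*.

Yes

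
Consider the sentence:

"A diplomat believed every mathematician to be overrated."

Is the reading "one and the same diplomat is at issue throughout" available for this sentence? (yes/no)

Yes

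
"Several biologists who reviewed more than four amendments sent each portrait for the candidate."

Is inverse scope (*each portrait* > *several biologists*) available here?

Yes

Although the sentence contains a relative clause (*who reviewed more than four amendments*), *each portrait* is outside it, in the matrix VP.
QR within a single clause is free, so the lower quantifier may take scope over the higher one.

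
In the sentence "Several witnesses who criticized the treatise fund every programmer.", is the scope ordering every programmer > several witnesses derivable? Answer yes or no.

The RC *who criticized the treatise* is an island, but *every programmer* is not inside it — it is the matrix object, a clausemate of *several witnesses*.
With no island boundary between them, the object can take inverse scope over the subject via ordinary QR within the clause.

Yes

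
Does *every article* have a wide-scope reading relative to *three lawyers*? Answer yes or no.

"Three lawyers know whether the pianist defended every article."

The DP *every article* is contained in the embedded question *whether the pianist defended every article*.
The wh-island constraint blocks QR out of an embedded interrogative.
So *every article* cannot raise to a position above *three lawyers*.

No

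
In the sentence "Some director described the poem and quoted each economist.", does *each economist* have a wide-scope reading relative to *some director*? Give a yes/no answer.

No

The DP *each economist* is contained in one conjunct of the coordinate structure (*quoted each economist*).
Asymmetric QR out of one conjunct violates the Coordinate Structure Constraint.
*each economist* is confined to the island and cannot take scope over *some director*.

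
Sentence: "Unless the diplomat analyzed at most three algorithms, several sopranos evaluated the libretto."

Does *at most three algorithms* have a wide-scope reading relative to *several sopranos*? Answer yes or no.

*at most three algorithms* occurs within the adjunct clause *unless the diplomat analyzed at most three algorithms*.
Since the clause is an adjunct (not a complement), the Adjunct Condition blocks QR across its edge.
There is no licit LF on which *at most three algorithms* c-commands *several sopranos*.

No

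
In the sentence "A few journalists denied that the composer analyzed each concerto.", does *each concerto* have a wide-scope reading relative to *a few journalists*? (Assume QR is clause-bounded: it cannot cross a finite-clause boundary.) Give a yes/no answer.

The DP *each concerto* is contained in the finite complement clause *that the composer analyzed each concerto*.
QR is clause-bounded, so the finite complement is a scope island for the embedded quantifier.
So *each concerto* cannot raise to a position above *a few journalists*.

No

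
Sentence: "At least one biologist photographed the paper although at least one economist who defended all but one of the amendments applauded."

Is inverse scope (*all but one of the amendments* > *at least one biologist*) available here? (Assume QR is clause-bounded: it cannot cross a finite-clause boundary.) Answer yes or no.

*all but one of the amendments* sits inside the relative clause *who defended all but one of the amendments*, which is itself inside the adjunct *although at least one economist who defended all but one of the amendments applauded*.
Even if one barrier were somehow void, the other would still block QR.
*all but one of the amendments* is confined to the island and cannot take scope over *at least one biologist*.

No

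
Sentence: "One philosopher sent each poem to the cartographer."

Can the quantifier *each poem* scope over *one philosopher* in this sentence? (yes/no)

*each poem* is the matrix object and *one philosopher* the matrix subject; the two are clausemates.
No island intervenes, so both surface and inverse scope are derivable.

Yes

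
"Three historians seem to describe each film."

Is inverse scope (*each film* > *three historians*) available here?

Yes

*each film* is the object of the infinitival complement of a raising predicate; raising infinitives are transparent for QR, so the two DPs are in effect clausemates.
QR within a single clause is free, so the lower quantifier may take scope over the higher one.
So *each film* > *three historians* is among the available readings.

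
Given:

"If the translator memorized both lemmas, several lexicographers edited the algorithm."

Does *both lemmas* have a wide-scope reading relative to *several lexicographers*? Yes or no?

No

*both lemmas* sits inside the adjunct clause *if the translator memorized both lemmas*.
Scope out of an adjunct clause is unavailable: QR respects the adjunct-island constraint.
So *both lemmas* cannot raise to a position above *several lexicographers*.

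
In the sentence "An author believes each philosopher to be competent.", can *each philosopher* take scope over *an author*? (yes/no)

*each philosopher* is an ECM subject; ECM complements are not islands, and the embedded quantifier may take matrix scope.
Ordinary QR to a clause-peripheral position gives the wide-scope LF for the lower DP.

Yes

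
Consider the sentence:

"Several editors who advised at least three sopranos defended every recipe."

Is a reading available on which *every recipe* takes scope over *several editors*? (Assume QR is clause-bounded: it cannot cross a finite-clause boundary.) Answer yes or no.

Yes

The relative clause *who advised at least three sopranos* modifies *several editors*, but *every recipe* is not inside that relative clause — it is an argument of the matrix verb.
No island intervenes, so both surface and inverse scope are derivable.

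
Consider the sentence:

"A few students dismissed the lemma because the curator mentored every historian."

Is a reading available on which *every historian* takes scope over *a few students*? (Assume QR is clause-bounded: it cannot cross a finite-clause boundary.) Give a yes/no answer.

The target quantifier *every historian* is part of the adjunct clause *because the curator mentored every historian*.
Adjunct clauses are scope islands: a quantifier inside an adjunct cannot raise into the matrix clause.
There is no licit LF on which *every historian* c-commands *a few students*.

No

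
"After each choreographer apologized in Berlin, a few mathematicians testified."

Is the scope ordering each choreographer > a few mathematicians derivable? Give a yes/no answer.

No

*each choreographer* sits inside the adjunct clause *after each choreographer apologized in Berlin*.
Adverbial clauses are not L-marked, so they are barriers for QR — the quantifier cannot escape the adjunct.
There is no licit LF on which *each choreographer* c-commands *a few mathematicians*.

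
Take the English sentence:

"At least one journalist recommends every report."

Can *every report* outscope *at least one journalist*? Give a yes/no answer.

Yes

Both DPs are arguments of the same predicate; there is no clause or island boundary between them.
QR within a single clause is free, so the lower quantifier may take scope over the higher one.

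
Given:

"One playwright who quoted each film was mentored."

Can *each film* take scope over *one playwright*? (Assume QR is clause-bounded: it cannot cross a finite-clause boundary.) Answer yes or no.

*each film* occurs within the relative clause *who quoted each film*.
Quantifiers inside a relative clause are trapped there; the RC boundary blocks QR.
Hence only narrow scope for *each film* (under *one playwright*) survives.

No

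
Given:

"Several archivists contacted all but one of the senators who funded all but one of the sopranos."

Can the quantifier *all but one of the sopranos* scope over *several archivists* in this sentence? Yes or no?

No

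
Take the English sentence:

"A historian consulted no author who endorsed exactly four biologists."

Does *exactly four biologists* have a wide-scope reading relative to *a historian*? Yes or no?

The DP *exactly four biologists* is contained in the relative clause *who endorsed exactly four biologists* modifying *no author*.
The relative clause forms an island for QR, so the quantifier is confined to the head noun's restrictor.
So *exactly four biologists* cannot raise high enough to outscope *a historian*; only the surface ordering *a historian* > *exactly four biologists* is available.

No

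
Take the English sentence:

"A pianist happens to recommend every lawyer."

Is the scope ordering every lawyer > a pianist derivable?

*every lawyer* is inside a raising infinitive, which is transparent to QR (no CP barrier), so it behaves as a matrix argument.
With no island boundary between them, the object can take inverse scope over the subject via ordinary QR within the clause.

Yes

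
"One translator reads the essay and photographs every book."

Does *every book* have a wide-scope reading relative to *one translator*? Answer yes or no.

No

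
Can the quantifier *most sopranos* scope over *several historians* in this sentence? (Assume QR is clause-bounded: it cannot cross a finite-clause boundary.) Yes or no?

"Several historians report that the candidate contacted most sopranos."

No

*most sopranos* is embedded in the finite complement clause *that the candidate contacted most sopranos*.
Finite CP is the ceiling for QR here, by assumption.
*most sopranos* > *several historians* would require crossing that boundary, which is illicit.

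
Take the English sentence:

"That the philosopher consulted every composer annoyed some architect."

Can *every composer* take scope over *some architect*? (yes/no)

*every composer* sits inside the sentential subject *that the philosopher consulted every composer*.
Subjects — clausal subjects included — are islands for extraction, and QR is no exception.
The ordering *every composer* > *some architect* is therefore underivable.

No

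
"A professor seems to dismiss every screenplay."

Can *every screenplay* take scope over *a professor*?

Yes

The matrix predicate is a raising verb, whose infinitival complement is not a scope island — *every screenplay* can QR into the matrix clause.
With no island boundary between them, the object can take inverse scope over the subject via ordinary QR within the clause.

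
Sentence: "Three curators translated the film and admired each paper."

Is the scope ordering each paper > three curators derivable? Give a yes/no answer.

No

The target quantifier *each paper* is part of one conjunct of the coordinate structure (*admired each paper*).
Asymmetric QR out of one conjunct violates the Coordinate Structure Constraint.
So *each paper* cannot raise high enough to outscope *three curators*; only the surface ordering *three curators* > *each paper* is available.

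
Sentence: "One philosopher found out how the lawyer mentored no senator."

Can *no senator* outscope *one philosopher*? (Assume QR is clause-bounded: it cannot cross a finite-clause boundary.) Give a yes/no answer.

No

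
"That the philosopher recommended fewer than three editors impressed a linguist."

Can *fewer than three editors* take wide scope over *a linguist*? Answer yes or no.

*fewer than three editors* occurs within the sentential subject *that the philosopher recommended fewer than three editors*.
Subjects — clausal subjects included — are islands for extraction, and QR is no exception.
*fewer than three editors* is confined to the island and cannot take scope over *a linguist*.

No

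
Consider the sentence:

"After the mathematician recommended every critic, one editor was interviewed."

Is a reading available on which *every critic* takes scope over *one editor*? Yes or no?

Structurally, *every critic* is inside the adjunct clause *after the mathematician recommended every critic*.
Adjunct clauses are scope islands: a quantifier inside an adjunct cannot raise into the matrix clause.
*every critic* > *one editor* would require crossing that boundary, which is illicit.

No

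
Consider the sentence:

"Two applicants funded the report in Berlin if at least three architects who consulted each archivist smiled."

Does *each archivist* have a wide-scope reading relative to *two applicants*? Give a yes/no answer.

The target quantifier *each archivist* is part of the relative clause *who consulted each archivist*, which is itself inside the adjunct *if at least three architects who consulted each archivist smiled*.
Nested islands: the RC island is itself inside an adjunct island, so wide scope is doubly excluded.
Hence only narrow scope for *each archivist* (under *two applicants*) survives.

No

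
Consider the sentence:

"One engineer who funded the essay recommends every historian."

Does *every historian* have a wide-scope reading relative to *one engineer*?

The RC *who funded the essay* is an island, but *every historian* is not inside it — it is the matrix object, a clausemate of *one engineer*.
QR within a single clause is free, so the lower quantifier may take scope over the higher one.
So *every historian* > *one engineer* is among the available readings.

Yes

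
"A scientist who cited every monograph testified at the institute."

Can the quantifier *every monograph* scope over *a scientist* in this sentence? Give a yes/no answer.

No

The target quantifier *every monograph* is part of the relative clause *who cited every monograph*.
Quantifiers inside a relative clause are trapped there; the RC boundary blocks QR.
Hence only narrow scope for *every monograph* (under *a scientist*) survives.
(Only the surface reading survives: one fixed scientist with respect to all the relevant monographs.)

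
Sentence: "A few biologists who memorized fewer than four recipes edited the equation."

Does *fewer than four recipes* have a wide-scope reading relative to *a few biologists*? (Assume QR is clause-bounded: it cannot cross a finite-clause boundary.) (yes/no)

*fewer than four recipes* occurs within the relative clause *who memorized fewer than four recipes*.
QR out of a relative clause is ruled out by the relative-clause island constraint.
So the wide-scope reading for *fewer than four recipes* is blocked.

No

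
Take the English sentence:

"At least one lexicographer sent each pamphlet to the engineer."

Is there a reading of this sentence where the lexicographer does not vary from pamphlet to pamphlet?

This is the *at least one lexicographer* > *each pamphlet* reading.
Nothing needs to raise for *at least one lexicographer* > *each pamphlet*, so no island constraint is at stake.

Yes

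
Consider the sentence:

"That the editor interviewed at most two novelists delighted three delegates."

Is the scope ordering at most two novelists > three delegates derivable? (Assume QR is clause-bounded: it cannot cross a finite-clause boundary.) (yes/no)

No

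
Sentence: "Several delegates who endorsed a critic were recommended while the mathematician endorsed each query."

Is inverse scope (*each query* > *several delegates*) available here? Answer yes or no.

No

*each query* is embedded in the adjunct clause *while the mathematician endorsed each query*.
Scope out of an adjunct clause is unavailable: QR respects the adjunct-island constraint.
*each query* is confined to the island and cannot take scope over *several delegates*.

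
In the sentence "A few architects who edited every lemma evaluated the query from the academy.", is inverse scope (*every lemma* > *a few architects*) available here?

No

*every lemma* sits inside the relative clause *who edited every lemma*.
Quantifiers inside a relative clause are trapped there; the RC boundary blocks QR.
So the wide-scope reading for *every lemma* is blocked.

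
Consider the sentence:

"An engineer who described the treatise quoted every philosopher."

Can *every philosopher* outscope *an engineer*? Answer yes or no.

Yes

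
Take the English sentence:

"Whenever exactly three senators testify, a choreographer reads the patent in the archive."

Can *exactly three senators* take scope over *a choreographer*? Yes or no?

The DP *exactly three senators* is contained in the adjunct clause *whenever exactly three senators testify*.
Since the clause is an adjunct (not a complement), the Adjunct Condition blocks QR across its edge.
There is no licit LF on which *exactly three senators* c-commands *a choreographer*.

No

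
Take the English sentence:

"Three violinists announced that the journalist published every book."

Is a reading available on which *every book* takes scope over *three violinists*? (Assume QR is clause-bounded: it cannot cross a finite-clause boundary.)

*every book* occurs within the finite complement clause *that the journalist published every book*.
QR is clause-bounded, so the finite complement is a scope island for the embedded quantifier.
Hence only narrow scope for *every book* (under *three violinists*) survives.

No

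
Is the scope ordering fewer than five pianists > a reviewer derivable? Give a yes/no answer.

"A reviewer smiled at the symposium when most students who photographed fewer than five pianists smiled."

No

The DP *fewer than five pianists* is contained in the relative clause *who photographed fewer than five pianists*, which is itself inside the adjunct *when most students who photographed fewer than five pianists smiled*.
Nested islands: the RC island is itself inside an adjunct island, so wide scope is doubly excluded.
So *fewer than five pianists* cannot raise high enough to outscope *a reviewer*; only the surface ordering *a reviewer* > *fewer than five pianists* is available.
(Only the surface reading survives: one fixed reviewer with respect to all the relevant pianists.)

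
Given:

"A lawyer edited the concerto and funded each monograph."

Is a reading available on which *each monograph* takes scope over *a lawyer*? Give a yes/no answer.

Structurally, *each monograph* is inside one conjunct of the coordinate structure (*funded each monograph*).
The Coordinate Structure Constraint blocks movement (including QR) out of a single conjunct.
So *each monograph* cannot raise to a position above *a lawyer*.

No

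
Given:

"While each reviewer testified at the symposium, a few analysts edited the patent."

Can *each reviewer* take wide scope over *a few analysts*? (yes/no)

No

*each reviewer* occurs within the adjunct clause *while each reviewer testified at the symposium*.
Since the clause is an adjunct (not a complement), the Adjunct Condition blocks QR across its edge.
*each reviewer* > *a few analysts* would require crossing that boundary, which is illicit.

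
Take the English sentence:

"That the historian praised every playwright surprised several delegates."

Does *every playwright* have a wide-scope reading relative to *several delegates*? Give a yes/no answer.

No

The target quantifier *every playwright* is part of the sentential subject *that the historian praised every playwright*.
Clausal subjects are scope islands; QR from inside the subject into the matrix is barred.
So the wide-scope reading for *every playwright* is blocked.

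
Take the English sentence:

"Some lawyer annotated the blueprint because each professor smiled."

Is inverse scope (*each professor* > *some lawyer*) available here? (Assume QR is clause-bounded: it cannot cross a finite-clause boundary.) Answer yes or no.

No

*each professor* occurs within the adjunct clause *because each professor smiled*.
Adjunct clauses are scope islands: a quantifier inside an adjunct cannot raise into the matrix clause.
*each professor* is confined to the island and cannot take scope over *some lawyer*.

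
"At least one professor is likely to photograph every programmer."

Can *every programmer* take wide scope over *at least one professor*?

Yes

Raising constructions are monoclausal for scope purposes; *every programmer* is not separated from *at least one professor* by any island.
No island intervenes, so both surface and inverse scope are derivable.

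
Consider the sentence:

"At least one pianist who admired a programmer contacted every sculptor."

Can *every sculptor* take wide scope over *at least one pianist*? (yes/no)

Yes

Although the sentence contains a relative clause (*who admired a programmer*), *every sculptor* is outside it, in the matrix VP.
Ordinary QR to a clause-peripheral position gives the wide-scope LF for the lower DP.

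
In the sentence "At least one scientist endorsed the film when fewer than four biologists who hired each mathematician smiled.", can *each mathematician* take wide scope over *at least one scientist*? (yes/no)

No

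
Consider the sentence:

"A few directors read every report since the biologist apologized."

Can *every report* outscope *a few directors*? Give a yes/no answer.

Yes

The adjunct clause does not contain *every report*, which is the matrix object.
Clause-internal QR can adjoin the lower DP above the subject, yielding the inverse reading.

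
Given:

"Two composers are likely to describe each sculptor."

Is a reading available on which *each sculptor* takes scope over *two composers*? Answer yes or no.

The matrix predicate is a raising verb, whose infinitival complement is not a scope island — *each sculptor* can QR into the matrix clause.
QR within a single clause is free, so the lower quantifier may take scope over the higher one.

Yes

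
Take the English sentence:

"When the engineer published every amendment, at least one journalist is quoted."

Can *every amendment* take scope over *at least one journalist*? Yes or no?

*every amendment* occurs within the adjunct clause *when the engineer published every amendment*.
Scope out of an adjunct clause is unavailable: QR respects the adjunct-island constraint.
So the wide-scope reading for *every amendment* is blocked.

No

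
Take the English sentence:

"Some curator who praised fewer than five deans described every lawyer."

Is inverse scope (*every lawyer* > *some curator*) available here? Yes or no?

*every lawyer* is a matrix argument; only *some curator* is modified by the relative clause *who praised fewer than five deans*, so the RC island is irrelevant to the target quantifier.
Since no island is crossed, the inverse ordering is licensed alongside surface scope.

Yes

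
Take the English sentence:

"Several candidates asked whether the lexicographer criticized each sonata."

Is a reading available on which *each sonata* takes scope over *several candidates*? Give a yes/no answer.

No

*each sonata* occurs within the embedded question *whether the lexicographer criticized each sonata*.
QR across an interrogative CP boundary is ruled out as a wh-island violation.
*each sonata* > *several candidates* would require crossing that boundary, which is illicit.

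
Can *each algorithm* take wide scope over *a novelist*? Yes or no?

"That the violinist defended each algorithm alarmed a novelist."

No

*each algorithm* is embedded in the sentential subject *that the violinist defended each algorithm*.
Clausal subjects are scope islands; QR from inside the subject into the matrix is barred.
*each algorithm* > *a novelist* would require crossing that boundary, which is illicit.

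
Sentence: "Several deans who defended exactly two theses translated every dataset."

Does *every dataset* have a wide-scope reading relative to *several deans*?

Yes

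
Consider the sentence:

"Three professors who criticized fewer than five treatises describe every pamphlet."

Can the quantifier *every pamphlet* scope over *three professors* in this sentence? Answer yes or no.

Although the sentence contains a relative clause (*who criticized fewer than five treatises*), *every pamphlet* is outside it, in the matrix VP.
No island intervenes, so both surface and inverse scope are derivable.

Yes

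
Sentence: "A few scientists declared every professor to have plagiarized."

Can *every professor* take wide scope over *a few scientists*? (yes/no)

The ECM infinitive is scope-transparent — *every professor* is free to raise above *a few scientists*.
No island intervenes, so both surface and inverse scope are derivable.
So *every professor* > *a few scientists* is among the available readings.

Yes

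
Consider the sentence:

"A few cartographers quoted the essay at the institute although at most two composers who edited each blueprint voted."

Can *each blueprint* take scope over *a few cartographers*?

No

The DP *each blueprint* is contained in the relative clause *who edited each blueprint*, which is itself inside the adjunct *although at most two composers who edited each blueprint voted*.
Nested islands: the RC island is itself inside an adjunct island, so wide scope is doubly excluded.
So *each blueprint* cannot raise to a position above *a few cartographers*.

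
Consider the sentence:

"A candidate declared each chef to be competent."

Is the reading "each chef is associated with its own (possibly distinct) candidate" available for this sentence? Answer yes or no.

The described interpretation is the *each chef* > *a candidate* scoping.
*each chef* is the subject of an ECM infinitive — the infinitival complement of an ECM verb is not a scope island, so *each chef* can raise into the matrix clause.
Clause-internal QR can adjoin the lower DP above the subject, yielding the inverse reading.

Yes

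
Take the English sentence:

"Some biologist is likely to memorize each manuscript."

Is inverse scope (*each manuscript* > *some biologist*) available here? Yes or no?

Yes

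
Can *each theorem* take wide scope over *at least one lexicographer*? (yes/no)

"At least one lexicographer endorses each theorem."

*each theorem* is the matrix object and *at least one lexicographer* the matrix subject; the two are clausemates.
Since no island is crossed, the inverse ordering is licensed alongside surface scope.
Both orderings are possible: *at least one lexicographer* > *each theorem* and *each theorem* > *at least one lexicographer*.

Yes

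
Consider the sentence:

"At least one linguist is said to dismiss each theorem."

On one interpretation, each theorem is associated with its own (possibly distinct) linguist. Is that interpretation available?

The paraphrase describes the scope ordering *each theorem* > *at least one linguist*.
Infinitival complements of raising predicates do not block QR; *each theorem* and *at least one linguist* are effectively clausemates.
Clause-internal QR can adjoin the lower DP above the subject, yielding the inverse reading.
The sentence is scopally ambiguous between *at least one linguist* > *each theorem* and *each theorem* > *at least one linguist*.

Yes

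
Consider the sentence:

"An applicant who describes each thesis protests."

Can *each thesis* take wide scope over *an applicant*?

No

*each thesis* occurs within the relative clause *who describes each thesis*.
Relative clauses are scope islands: a quantifier cannot QR out of a relative clause to take scope in the matrix clause.
So the wide-scope reading for *each thesis* is blocked.
(Only the surface reading survives: one fixed applicant with respect to all the relevant theses.)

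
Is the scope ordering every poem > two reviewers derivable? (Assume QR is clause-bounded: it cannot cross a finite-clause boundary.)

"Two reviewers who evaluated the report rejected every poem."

*every poem* sits in the matrix clause, not in the relative clause on *two reviewers*.
Clause-internal QR can adjoin the lower DP above the subject, yielding the inverse reading.

Yes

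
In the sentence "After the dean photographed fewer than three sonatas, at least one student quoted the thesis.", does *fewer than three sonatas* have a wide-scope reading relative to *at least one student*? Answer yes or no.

No

The DP *fewer than three sonatas* is contained in the adjunct clause *after the dean photographed fewer than three sonatas*.
Adjunct clauses are scope islands: a quantifier inside an adjunct cannot raise into the matrix clause.
So *fewer than three sonatas* cannot raise to a position above *at least one student*.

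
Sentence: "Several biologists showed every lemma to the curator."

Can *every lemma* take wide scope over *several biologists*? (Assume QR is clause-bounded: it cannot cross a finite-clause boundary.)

*every lemma* is the matrix object and *several biologists* the matrix subject; the two are clausemates.
Clause-internal QR can adjoin the lower DP above the subject, yielding the inverse reading.

Yes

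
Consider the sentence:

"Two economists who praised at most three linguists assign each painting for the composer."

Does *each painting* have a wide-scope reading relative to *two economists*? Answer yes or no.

*each painting* sits in the matrix clause, not in the relative clause on *two economists*.
No island intervenes, so both surface and inverse scope are derivable.

Yes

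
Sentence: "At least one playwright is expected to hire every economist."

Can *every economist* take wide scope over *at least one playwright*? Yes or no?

Raising constructions are monoclausal for scope purposes; *every economist* is not separated from *at least one playwright* by any island.
Since no island is crossed, the inverse ordering is licensed alongside surface scope.
Both orderings are possible: *at least one playwright* > *every economist* and *every economist* > *at least one playwright*.

Yes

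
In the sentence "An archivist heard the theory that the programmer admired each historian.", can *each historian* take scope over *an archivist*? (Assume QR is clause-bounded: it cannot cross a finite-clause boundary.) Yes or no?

The DP *each historian* is contained in the complex NP *the theory that the programmer admired each historian*.
The Complex NP Constraint bars QR out of the complement clause of a noun.
There is no licit LF on which *each historian* c-commands *an archivist*.

No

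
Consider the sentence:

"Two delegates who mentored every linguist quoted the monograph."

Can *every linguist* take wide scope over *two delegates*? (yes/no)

*every linguist* is embedded in the relative clause *who mentored every linguist*.
The relative clause forms an island for QR, so the quantifier is confined to the head noun's restrictor.
There is no licit LF on which *every linguist* c-commands *two delegates*.

No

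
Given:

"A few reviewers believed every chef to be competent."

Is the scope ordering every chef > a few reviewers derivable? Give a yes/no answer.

Yes

*every chef* is the subject of an ECM infinitive — the infinitival complement of an ECM verb is not a scope island, so *every chef* can raise into the matrix clause.
Nothing blocks QR of the lower DP to a position above the higher one, so inverse scope is available.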